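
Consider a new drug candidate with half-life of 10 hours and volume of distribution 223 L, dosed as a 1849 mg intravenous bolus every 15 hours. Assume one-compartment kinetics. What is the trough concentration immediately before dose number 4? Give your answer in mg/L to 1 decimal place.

f = (1/2)^(τ/t½) = (1/2)^(15/10) ≈ 0.3536.
C₀ = D/Vd = 1849/223 ≈ 8.291 mg/L.
Before the 4th dose, 3 doses have been given. Superposition: Cmin = C₀·(f + f² + … + f^3).
≈ 8.291 × (0.3536 + 0.1250 + 0.0442) ≈ 8.291 × 0.5228 ≈ 4.335 mg/L.

4.3 mg/L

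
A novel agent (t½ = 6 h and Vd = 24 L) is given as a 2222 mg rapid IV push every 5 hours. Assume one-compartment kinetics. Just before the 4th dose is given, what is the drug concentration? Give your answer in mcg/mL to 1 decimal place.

97.5 mcg/mL

f = (1/2)^(τ/t½) = (1/2)^(5/6) ≈ 0.5612.
C₀ = D/Vd = 2222/24 ≈ 92.583 mcg/mL.
Before the 4th dose, 3 doses have been given. Superposition: Cmin = C₀·(f + f² + … + f^3).
≈ 92.583 × (0.5612 + 0.3149 + 0.1767) ≈ 92.583 × 1.0528 ≈ 97.471 mcg/mL.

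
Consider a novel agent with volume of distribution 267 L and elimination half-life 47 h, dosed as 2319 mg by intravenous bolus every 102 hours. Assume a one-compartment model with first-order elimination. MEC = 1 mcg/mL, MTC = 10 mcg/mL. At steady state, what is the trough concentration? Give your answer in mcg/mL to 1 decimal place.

2.5 mcg/mL

k = ln2/t½ = ln2/47 ≈ 0.014748 h⁻¹; fraction remaining f = e^(−kτ) = e^(−0.014748×102) ≈ 0.2222.
At steady state, accumulation factor R = 1/(1 − e^(−kτ)) ≈ 1.2857.
Each bolus raises the concentration by D/Vd = 2319/267 ≈ 8.685 mcg/mL.
Steady-state peak Cmax,ss = C₀·R ≈ 8.685 × 1.2857 ≈ 11.166 mcg/mL.
Steady-state trough Cmin,ss = Cmax,ss·f ≈ 11.166 × 0.2222 ≈ 2.481 mcg/mL.
Trough 2.5 mcg/mL vs MEC 1 mcg/mL: adequate.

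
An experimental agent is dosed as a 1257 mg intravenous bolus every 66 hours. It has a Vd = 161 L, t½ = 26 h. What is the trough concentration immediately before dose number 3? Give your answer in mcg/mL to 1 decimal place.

1.6 mcg/mL

f = (1/2)^(τ/t½) = (1/2)^(66/26) ≈ 0.1721.
C₀ = D/Vd = 1257/161 ≈ 7.807 mcg/mL.
Before the 3rd dose, 2 doses have been given. Superposition: Cmin = C₀·(f + f²).
≈ 7.807 × (0.1721 + 0.0296) ≈ 7.807 × 0.2017 ≈ 1.575 mcg/mL.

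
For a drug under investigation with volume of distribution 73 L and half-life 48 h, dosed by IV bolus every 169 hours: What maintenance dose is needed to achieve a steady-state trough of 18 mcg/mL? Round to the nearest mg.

13768 mg

τ/t½ = 169/48 ≈ 3.5208, so f = (1/2)^(169/48) ≈ 0.087121.
Cmin,ss = (D/Vd)·f/(1−f), so D = Cmin,ss·Vd·(1−f)/f.
D = 18 × 73 × (1−f)/f ≈ 18 × 73 × 10.47829 ≈ 13768.47 mg.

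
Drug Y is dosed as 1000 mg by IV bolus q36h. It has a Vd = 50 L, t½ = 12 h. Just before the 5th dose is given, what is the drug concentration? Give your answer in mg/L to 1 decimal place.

f = (1/2)^(τ/t½) = (1/2)^(36/12) ≈ 0.1250.
C₀ = D/Vd = 1000/50 ≈ 20.000 mg/L.
Before the 5th dose, 4 doses have been given. Superposition: Cmin = C₀·(f + f² + … + f^4).
≈ 20.000 × (0.1250 + 0.0156 + 0.0020 + 0.0002) ≈ 20.000 × 0.1428 ≈ 2.856 mg/L.

2.9 mg/L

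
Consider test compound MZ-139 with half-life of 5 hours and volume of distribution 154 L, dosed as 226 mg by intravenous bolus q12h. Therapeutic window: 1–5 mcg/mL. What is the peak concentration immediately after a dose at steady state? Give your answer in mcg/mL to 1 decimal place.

k = ln2/t½ = ln2/5 ≈ 0.138629 h⁻¹; fraction remaining f = e^(−kτ) = e^(−0.138629×12) ≈ 0.1895.
At steady state, accumulation factor R = 1/(1 − e^(−kτ)) ≈ 1.2338.
Each bolus raises the concentration by D/Vd = 226/154 ≈ 1.468 mcg/mL.
Steady-state peak Cmax,ss = C₀·R ≈ 1.468 × 1.2338 ≈ 1.811 mcg/mL.
Peak 1.8 mcg/mL vs MTC 5 mcg/mL: below toxic threshold.

1.8 mcg/mL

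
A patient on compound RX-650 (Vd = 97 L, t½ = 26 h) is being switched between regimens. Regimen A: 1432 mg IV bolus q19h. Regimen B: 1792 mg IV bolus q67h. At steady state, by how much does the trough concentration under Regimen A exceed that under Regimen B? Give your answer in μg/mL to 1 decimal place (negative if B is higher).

Regimen A: f = (1/2)^(19/26) ≈ 0.6026; Cmin,ss = (1432/97)·f/(1−f) ≈ 22.386 μg/mL.
Regimen B: f = (1/2)^(67/26) ≈ 0.1676; Cmin,ss = (1792/97)·f/(1−f) ≈ 3.720 μg/mL.
Difference ≈ 22.386 − 3.720 ≈ 18.666 μg/mL.

18.7 μg/mL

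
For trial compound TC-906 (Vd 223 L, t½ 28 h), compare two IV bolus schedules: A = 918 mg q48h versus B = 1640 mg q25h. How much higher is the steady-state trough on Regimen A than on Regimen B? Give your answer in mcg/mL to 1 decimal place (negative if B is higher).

-6.8 mcg/mL

Regimen A: f = (1/2)^(48/28) ≈ 0.3048; Cmin,ss = (918/223)·f/(1−f) ≈ 1.805 mcg/mL.
Regimen B: f = (1/2)^(25/28) ≈ 0.5385; Cmin,ss = (1640/223)·f/(1−f) ≈ 8.581 mcg/mL.
Difference ≈ 1.805 − 8.581 ≈ -6.776 mcg/mL.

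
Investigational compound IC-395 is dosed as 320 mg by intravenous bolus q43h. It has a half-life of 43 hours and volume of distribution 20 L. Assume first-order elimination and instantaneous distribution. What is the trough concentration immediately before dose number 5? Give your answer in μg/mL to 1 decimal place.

15.0 μg/mL

f = (1/2)^(τ/t½) = (1/2)^(43/43) ≈ 0.5000.
C₀ = D/Vd = 320/20 ≈ 16.000 μg/mL.
Before the 5th dose, 4 doses have been given. Superposition: Cmin = C₀·(f + f² + … + f^4).
≈ 16.000 × (0.5000 + 0.2500 + 0.1250 + 0.0625) ≈ 16.000 × 0.9375 ≈ 15.000 μg/mL.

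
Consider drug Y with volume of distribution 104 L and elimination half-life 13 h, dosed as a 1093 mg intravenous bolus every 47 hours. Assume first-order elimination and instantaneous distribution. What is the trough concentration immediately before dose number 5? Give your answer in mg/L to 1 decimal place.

0.9 mg/L

f = (1/2)^(τ/t½) = (1/2)^(47/13) ≈ 0.0816.
C₀ = D/Vd = 1093/104 ≈ 10.510 mg/L.
Before the 5th dose, 4 doses have been given. Superposition: Cmin = C₀·(f + f² + … + f^4).
≈ 10.510 × (0.0816 + 0.0067 + 0.0005 + 0.0000) ≈ 10.510 × 0.0888 ≈ 0.933 mg/L.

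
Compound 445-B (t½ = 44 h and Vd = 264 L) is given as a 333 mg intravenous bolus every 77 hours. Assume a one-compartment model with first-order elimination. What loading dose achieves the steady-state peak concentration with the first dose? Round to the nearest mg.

474 mg

f = (1/2)^(77/44) ≈ 0.297302; accumulation ratio R = 1/(1−f) ≈ 1.42309.
Loading dose to hit Cmax,ss on first dose: D_load = D_maint·R ≈ 333 × 1.42309 ≈ 473.89 mg.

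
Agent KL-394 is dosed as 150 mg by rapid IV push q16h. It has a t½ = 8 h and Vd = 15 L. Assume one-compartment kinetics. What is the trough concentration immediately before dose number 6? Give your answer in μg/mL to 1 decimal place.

3.3 μg/mL

f = (1/2)^(τ/t½) = (1/2)^(16/8) ≈ 0.2500.
C₀ = D/Vd = 150/15 ≈ 10.000 μg/mL.
Before the 6th dose, 5 doses have been given. Superposition: Cmin = C₀·(f + f² + … + f^5).
≈ 10.000 × (0.2500 + 0.0625 + 0.0156 + 0.0039 + 0.0010) ≈ 10.000 × 0.3330 ≈ 3.330 μg/mL.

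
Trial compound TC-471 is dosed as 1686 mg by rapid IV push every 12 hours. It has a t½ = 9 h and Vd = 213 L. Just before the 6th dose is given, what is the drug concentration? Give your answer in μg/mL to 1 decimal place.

f = (1/2)^(τ/t½) = (1/2)^(12/9) ≈ 0.3969.
C₀ = D/Vd = 1686/213 ≈ 7.915 μg/mL.
Before the 6th dose, 5 doses have been given. Superposition: Cmin = C₀·(f + f² + … + f^5).
≈ 7.915 × (0.3969 + 0.1575 + 0.0625 + 0.0248 + 0.0098) ≈ 7.915 × 0.6515 ≈ 5.157 μg/mL.

5.2 μg/mL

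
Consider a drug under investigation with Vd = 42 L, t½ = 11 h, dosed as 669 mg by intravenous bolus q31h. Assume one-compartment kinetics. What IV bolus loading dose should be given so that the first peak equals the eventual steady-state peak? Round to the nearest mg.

f = (1/2)^(31/11) ≈ 0.141789; accumulation ratio R = 1/(1−f) ≈ 1.16521.
Loading dose to hit Cmax,ss on first dose: D_load = D_maint·R ≈ 669 × 1.16521 ≈ 779.53 mg.

780 mg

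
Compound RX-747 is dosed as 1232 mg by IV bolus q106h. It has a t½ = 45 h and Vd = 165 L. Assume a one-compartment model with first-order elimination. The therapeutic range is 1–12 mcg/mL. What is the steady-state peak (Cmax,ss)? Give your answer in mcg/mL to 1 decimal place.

9.3 mcg/mL

τ/t½ = 106/45 ≈ 2.3556, so fraction remaining f = (1/2)^(106/45) ≈ 0.1954.
At steady state, accumulation factor R = 1/(1 − e^(−kτ)) ≈ 1.2429.
Single-dose peak C₀ = D/Vd = 1232/165 ≈ 7.467 mcg/mL.
Steady-state peak Cmax,ss = C₀·R ≈ 7.467 × 1.2429 ≈ 9.281 mcg/mL.
Peak 9.3 mcg/mL vs MTC 12 mcg/mL: below toxic threshold.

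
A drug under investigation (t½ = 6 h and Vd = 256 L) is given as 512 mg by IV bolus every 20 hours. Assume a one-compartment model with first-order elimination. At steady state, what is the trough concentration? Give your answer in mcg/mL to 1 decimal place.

0.2 mcg/mL

τ/t½ = 20/6 ≈ 3.3333, so fraction remaining f = (1/2)^(20/6) ≈ 0.0992.
At steady state, accumulation factor R = 1/(1 − e^(−kτ)) ≈ 1.1101.
Single-dose peak C₀ = D/Vd = 512/256 ≈ 2.000 mcg/mL.
Steady-state peak Cmax,ss = C₀·R ≈ 2.000 × 1.1101 ≈ 2.220 mcg/mL.
Steady-state trough Cmin,ss = Cmax,ss·f ≈ 2.220 × 0.0992 ≈ 0.220 mcg/mL.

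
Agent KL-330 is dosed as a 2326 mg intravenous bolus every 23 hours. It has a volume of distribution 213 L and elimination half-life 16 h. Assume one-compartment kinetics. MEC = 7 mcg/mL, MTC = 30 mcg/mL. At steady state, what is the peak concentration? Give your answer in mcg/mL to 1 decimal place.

17.3 mcg/mL

k = ln2/t½ = ln2/16 ≈ 0.043322 h⁻¹; fraction remaining f = e^(−kτ) = e^(−0.043322×23) ≈ 0.3692.
Accumulation ratio R = 1/(1 − f) ≈ 1/0.6308 ≈ 1.5853.
Single-dose peak C₀ = D/Vd = 2326/213 ≈ 10.920 mcg/mL.
Steady-state peak Cmax,ss = C₀·R ≈ 10.920 × 1.5853 ≈ 17.311 mcg/mL.
Peak 17.3 mcg/mL vs MTC 30 mcg/mL: below toxic threshold.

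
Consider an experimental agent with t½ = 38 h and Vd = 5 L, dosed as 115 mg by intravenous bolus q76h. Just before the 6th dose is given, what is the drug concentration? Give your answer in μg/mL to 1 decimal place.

7.7 μg/mL

f = (1/2)^(τ/t½) = (1/2)^(76/38) ≈ 0.2500.
C₀ = D/Vd = 115/5 ≈ 23.000 μg/mL.
Before the 6th dose, 5 doses have been given. Superposition: Cmin = C₀·(f + f² + … + f^5).
≈ 23.000 × (0.2500 + 0.0625 + 0.0156 + 0.0039 + 0.0010) ≈ 23.000 × 0.3330 ≈ 7.659 μg/mL.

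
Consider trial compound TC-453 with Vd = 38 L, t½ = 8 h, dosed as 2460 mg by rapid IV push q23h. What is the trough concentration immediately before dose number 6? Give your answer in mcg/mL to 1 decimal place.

f = (1/2)^(τ/t½) = (1/2)^(23/8) ≈ 0.1363.
C₀ = D/Vd = 2460/38 ≈ 64.737 mcg/mL.
Before the 6th dose, 5 doses have been given. Superposition: Cmin = C₀·(f + f² + … + f^5).
≈ 64.737 × (0.1363 + 0.0186 + 0.0025 + 0.0003 + 0.0000) ≈ 64.737 × 0.1577 ≈ 10.209 mcg/mL.

10.2 mcg/mL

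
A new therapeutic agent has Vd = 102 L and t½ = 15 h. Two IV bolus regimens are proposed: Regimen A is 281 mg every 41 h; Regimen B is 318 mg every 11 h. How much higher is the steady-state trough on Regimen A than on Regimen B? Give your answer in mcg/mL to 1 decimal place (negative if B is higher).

Regimen A: f = (1/2)^(41/15) ≈ 0.1504; Cmin,ss = (281/102)·f/(1−f) ≈ 0.488 mcg/mL.
Regimen B: f = (1/2)^(11/15) ≈ 0.6015; Cmin,ss = (318/102)·f/(1−f) ≈ 4.706 mcg/mL.
Difference ≈ 0.488 − 4.706 ≈ -4.218 mcg/mL.

-4.2 mcg/mL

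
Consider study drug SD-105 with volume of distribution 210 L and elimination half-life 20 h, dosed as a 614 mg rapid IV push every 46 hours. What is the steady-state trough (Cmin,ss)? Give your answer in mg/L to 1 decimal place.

τ/t½ = 46/20 ≈ 2.3, so fraction remaining f = (1/2)^(46/20) ≈ 0.2031.
At steady state, accumulation factor R = 1/(1 − e^(−kτ)) ≈ 1.2549.
Each bolus raises the concentration by D/Vd = 614/210 ≈ 2.924 mg/L.
Steady-state peak Cmax,ss = C₀·R ≈ 2.924 × 1.2549 ≈ 3.669 mg/L.
Steady-state trough Cmin,ss = Cmax,ss·f ≈ 3.669 × 0.2031 ≈ 0.745 mg/L.

0.7 mg/L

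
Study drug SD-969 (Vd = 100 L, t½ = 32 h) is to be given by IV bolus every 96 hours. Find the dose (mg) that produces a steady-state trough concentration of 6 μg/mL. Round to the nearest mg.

τ/t½ = 96/32 ≈ 3, so f = (1/2)^(96/32) ≈ 0.125000.
Cmin,ss = (D/Vd)·f/(1−f), so D = Cmin,ss·Vd·(1−f)/f.
D = 6 × 100 × (1−f)/f ≈ 6 × 100 × 7.00000 ≈ 4200.00 mg.

4200 mg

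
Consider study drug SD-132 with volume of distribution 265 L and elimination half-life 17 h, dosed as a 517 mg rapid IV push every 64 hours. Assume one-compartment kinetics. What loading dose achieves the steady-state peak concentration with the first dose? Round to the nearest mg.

f = (1/2)^(64/17) ≈ 0.073572; accumulation ratio R = 1/(1−f) ≈ 1.07941.
Loading dose to hit Cmax,ss on first dose: D_load = D_maint·R ≈ 517 × 1.07941 ≈ 558.05 mg.

558 mg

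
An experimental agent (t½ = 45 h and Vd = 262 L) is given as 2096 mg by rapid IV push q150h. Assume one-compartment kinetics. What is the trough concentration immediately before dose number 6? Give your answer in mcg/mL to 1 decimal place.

f = (1/2)^(τ/t½) = (1/2)^(150/45) ≈ 0.0992.
C₀ = D/Vd = 2096/262 ≈ 8.000 mcg/mL.
Before the 6th dose, 5 doses have been given. Superposition: Cmin = C₀·(f + f² + … + f^5).
≈ 8.000 × (0.0992 + 0.0098 + 0.0010 + 0.0001 + 0.0000) ≈ 8.000 × 0.1101 ≈ 0.881 mcg/mL.

0.9 mcg/mL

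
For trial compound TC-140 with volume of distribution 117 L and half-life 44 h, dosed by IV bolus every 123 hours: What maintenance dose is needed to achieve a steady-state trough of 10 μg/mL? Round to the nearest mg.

6953 mg

τ/t½ = 123/44 ≈ 2.7955, so f = (1/2)^(123/44) ≈ 0.144040.
Cmin,ss = (D/Vd)·f/(1−f), so D = Cmin,ss·Vd·(1−f)/f.
D = 10 × 117 × (1−f)/f ≈ 10 × 117 × 5.94252 ≈ 6952.75 mg.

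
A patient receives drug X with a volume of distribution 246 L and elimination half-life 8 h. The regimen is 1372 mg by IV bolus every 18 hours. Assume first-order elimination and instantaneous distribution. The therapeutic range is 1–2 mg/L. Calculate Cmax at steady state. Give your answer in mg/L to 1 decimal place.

k = ln2/t½ = ln2/8 ≈ 0.086643 h⁻¹; fraction remaining f = e^(−kτ) = e^(−0.086643×18) ≈ 0.2102.
At steady state, accumulation factor R = 1/(1 − e^(−kτ)) ≈ 1.2661.
Single-dose peak C₀ = D/Vd = 1372/246 ≈ 5.577 mg/L.
Steady-state peak Cmax,ss = C₀·R ≈ 5.577 × 1.2661 ≈ 7.061 mg/L.
Peak 7.1 mg/L vs MTC 2 mg/L: exceeds toxic threshold.

7.1 mg/L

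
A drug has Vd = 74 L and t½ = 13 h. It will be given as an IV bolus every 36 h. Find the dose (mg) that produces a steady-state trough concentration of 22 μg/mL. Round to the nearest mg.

τ/t½ = 36/13 ≈ 2.7692, so f = (1/2)^(36/13) ≈ 0.146683.
Cmin,ss = (D/Vd)·f/(1−f), so D = Cmin,ss·Vd·(1−f)/f.
D = 22 × 74 × (1−f)/f ≈ 22 × 74 × 5.81742 ≈ 9470.76 mg.

9471 mg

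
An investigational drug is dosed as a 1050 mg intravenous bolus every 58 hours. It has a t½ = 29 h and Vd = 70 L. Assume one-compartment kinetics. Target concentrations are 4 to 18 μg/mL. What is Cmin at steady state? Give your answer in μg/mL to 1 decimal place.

The dosing interval is 2 half-lives, so f = 2^(−2) = 0.25.
At steady state, R = 1/(1 − 0.25) = 4/3.
Single-dose peak C₀ = D/Vd = 1050/70 = 15 μg/mL.
Steady-state peak Cmax,ss = C₀·R = 15 × 4/3 ≈ 20.000 μg/mL.
Steady-state trough Cmin,ss = Cmax,ss·f ≈ 20.000 × 0.25 ≈ 5.000 μg/mL.
Trough 5.0 μg/mL vs MEC 4 μg/mL: adequate.

5.0 μg/mL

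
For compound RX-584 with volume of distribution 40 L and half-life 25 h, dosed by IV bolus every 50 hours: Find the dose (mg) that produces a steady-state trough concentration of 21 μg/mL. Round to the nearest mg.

2520 mg

τ/t½ = 50/25 ≈ 2, so f = (1/2)^(50/25) ≈ 0.250000.
Cmin,ss = (D/Vd)·f/(1−f), so D = Cmin,ss·Vd·(1−f)/f.
D = 21 × 40 × (1−f)/f ≈ 21 × 40 × 3.00000 ≈ 2520.00 mg.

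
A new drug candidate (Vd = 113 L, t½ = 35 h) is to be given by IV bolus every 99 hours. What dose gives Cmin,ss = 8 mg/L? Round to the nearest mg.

τ/t½ = 99/35 ≈ 2.8286, so f = (1/2)^(99/35) ≈ 0.140772.
Cmin,ss = (D/Vd)·f/(1−f), so D = Cmin,ss·Vd·(1−f)/f.
D = 8 × 113 × (1−f)/f ≈ 8 × 113 × 6.10369 ≈ 5517.74 mg.

5518 mg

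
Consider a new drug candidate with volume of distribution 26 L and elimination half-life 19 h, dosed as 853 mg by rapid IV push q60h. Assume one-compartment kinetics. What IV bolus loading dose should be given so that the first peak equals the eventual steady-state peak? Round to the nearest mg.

f = (1/2)^(60/19) ≈ 0.112042; accumulation ratio R = 1/(1−f) ≈ 1.12618.
Loading dose to hit Cmax,ss on first dose: D_load = D_maint·R ≈ 853 × 1.12618 ≈ 960.63 mg.

961 mg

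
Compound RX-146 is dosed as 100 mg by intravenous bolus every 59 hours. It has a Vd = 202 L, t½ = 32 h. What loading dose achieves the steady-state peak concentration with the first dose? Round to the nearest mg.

f = (1/2)^(59/32) ≈ 0.278597; accumulation ratio R = 1/(1−f) ≈ 1.38619.
Loading dose to hit Cmax,ss on first dose: D_load = D_maint·R ≈ 100 × 1.38619 ≈ 138.62 mg.

139 mg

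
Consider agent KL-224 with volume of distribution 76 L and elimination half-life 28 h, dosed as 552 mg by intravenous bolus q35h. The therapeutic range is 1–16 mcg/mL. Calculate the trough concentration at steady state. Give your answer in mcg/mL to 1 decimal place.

5.3 mcg/mL

τ/t½ = 35/28 ≈ 1.25, so fraction remaining f = (1/2)^(35/28) ≈ 0.4204.
Each bolus raises the concentration by D/Vd = 552/76 ≈ 7.263 mcg/mL.
Steady-state trough Cmin,ss = C₀·f/(1−f) ≈ 7.263 × 0.4204/0.5796 ≈ 5.268 mcg/mL.
Trough 5.3 mcg/mL vs MEC 1 mcg/mL: adequate.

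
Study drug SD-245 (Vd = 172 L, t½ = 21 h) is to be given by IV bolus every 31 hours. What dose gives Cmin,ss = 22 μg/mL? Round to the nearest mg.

6744 mg

τ/t½ = 31/21 ≈ 1.4762, so f = (1/2)^(31/21) ≈ 0.359437.
Cmin,ss = (D/Vd)·f/(1−f), so D = Cmin,ss·Vd·(1−f)/f.
D = 22 × 172 × (1−f)/f ≈ 22 × 172 × 1.78213 ≈ 6743.58 mg.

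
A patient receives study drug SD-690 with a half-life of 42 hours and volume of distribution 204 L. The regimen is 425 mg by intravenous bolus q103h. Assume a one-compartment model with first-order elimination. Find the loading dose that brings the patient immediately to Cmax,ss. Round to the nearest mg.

520 mg

f = (1/2)^(103/42) ≈ 0.182709; accumulation ratio R = 1/(1−f) ≈ 1.22355.
Loading dose to hit Cmax,ss on first dose: D_load = D_maint·R ≈ 425 × 1.22355 ≈ 520.01 mg.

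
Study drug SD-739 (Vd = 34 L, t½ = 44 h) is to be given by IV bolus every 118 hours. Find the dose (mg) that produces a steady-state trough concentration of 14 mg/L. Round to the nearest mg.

τ/t½ = 118/44 ≈ 2.6818, so f = (1/2)^(118/44) ≈ 0.155845.
Cmin,ss = (D/Vd)·f/(1−f), so D = Cmin,ss·Vd·(1−f)/f.
D = 14 × 34 × (1−f)/f ≈ 14 × 34 × 5.41663 ≈ 2578.32 mg.

2578 mg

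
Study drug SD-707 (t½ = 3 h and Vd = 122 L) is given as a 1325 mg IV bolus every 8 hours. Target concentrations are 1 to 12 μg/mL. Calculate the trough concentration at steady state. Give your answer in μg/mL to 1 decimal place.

τ/t½ = 8/3 ≈ 2.6667, so fraction remaining f = (1/2)^(8/3) ≈ 0.1575.
Single-dose peak C₀ = D/Vd = 1325/122 ≈ 10.861 μg/mL.
Steady-state trough Cmin,ss = C₀·f/(1−f) ≈ 10.861 × 0.1575/0.8425 ≈ 2.030 μg/mL.
Trough 2.0 μg/mL vs MEC 1 μg/mL: adequate.

2.0 μg/mL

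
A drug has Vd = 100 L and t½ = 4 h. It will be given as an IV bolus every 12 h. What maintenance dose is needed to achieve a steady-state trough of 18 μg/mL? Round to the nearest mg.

τ/t½ = 12/4 ≈ 3, so f = (1/2)^(12/4) ≈ 0.125000.
Cmin,ss = (D/Vd)·f/(1−f), so D = Cmin,ss·Vd·(1−f)/f.
D = 18 × 100 × (1−f)/f ≈ 18 × 100 × 7.00000 ≈ 12600.00 mg.

12600 mg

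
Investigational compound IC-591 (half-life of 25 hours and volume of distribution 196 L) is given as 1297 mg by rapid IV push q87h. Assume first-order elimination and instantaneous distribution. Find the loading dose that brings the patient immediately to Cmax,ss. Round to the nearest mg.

f = (1/2)^(87/25) ≈ 0.089622; accumulation ratio R = 1/(1−f) ≈ 1.09844.
Loading dose to hit Cmax,ss on first dose: D_load = D_maint·R ≈ 1297 × 1.09844 ≈ 1424.68 mg.

1425 mg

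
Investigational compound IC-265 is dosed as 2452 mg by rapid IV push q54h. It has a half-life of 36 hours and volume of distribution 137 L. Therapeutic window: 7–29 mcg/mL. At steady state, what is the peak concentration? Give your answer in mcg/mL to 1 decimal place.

τ/t½ = 54/36 ≈ 1.5, so fraction remaining f = (1/2)^(54/36) ≈ 0.3536.
Accumulation ratio R = 1/(1 − f) ≈ 1/0.6464 ≈ 1.5470.
Single-dose peak C₀ = D/Vd = 2452/137 ≈ 17.898 mcg/mL.
Steady-state peak Cmax,ss = C₀·R ≈ 17.898 × 1.5470 ≈ 27.688 mcg/mL.
Peak 27.7 mcg/mL vs MTC 29 mcg/mL: below toxic threshold.

27.7 mcg/mL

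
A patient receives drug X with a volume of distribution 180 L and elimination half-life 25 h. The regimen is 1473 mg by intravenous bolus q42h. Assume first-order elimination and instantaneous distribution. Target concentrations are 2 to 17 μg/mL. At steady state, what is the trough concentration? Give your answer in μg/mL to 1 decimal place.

3.7 μg/mL

τ/t½ = 42/25 ≈ 1.68, so fraction remaining f = (1/2)^(42/25) ≈ 0.3121.
Each bolus raises the concentration by D/Vd = 1473/180 ≈ 8.183 μg/mL.
Steady-state trough Cmin,ss = C₀·f/(1−f) ≈ 8.183 × 0.3121/0.6879 ≈ 3.713 μg/mL.
Trough 3.7 μg/mL vs MEC 2 μg/mL: adequate.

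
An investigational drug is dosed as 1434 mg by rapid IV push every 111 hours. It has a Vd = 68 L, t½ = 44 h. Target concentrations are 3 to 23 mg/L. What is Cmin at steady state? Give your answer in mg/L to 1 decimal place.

Over one 111-h interval, 111/44 ≈ 2.5227 half-lives elapse, leaving f ≈ 0.1740 of each dose.
At steady state, accumulation factor R = 1/(1 − e^(−kτ)) ≈ 1.2107.
Single-dose peak C₀ = D/Vd = 1434/68 ≈ 21.088 mg/L.
Cmax,ss = C₀/(1 − f) ≈ 21.088/0.8260 ≈ 25.530 mg/L.
One interval later, Cmin,ss = Cmax,ss·e^(−kτ) ≈ 25.530 × 0.1740 ≈ 4.442 mg/L.
Trough 4.4 mg/L vs MEC 3 mg/L: adequate.

4.4 mg/L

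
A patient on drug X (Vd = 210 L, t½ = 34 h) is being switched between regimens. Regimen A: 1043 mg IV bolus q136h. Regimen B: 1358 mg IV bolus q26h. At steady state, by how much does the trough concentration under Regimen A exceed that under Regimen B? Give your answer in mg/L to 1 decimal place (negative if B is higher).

Regimen A: f = (1/2)^(136/34) ≈ 0.0625; Cmin,ss = (1043/210)·f/(1−f) ≈ 0.331 mg/L.
Regimen B: f = (1/2)^(26/34) ≈ 0.5886; Cmin,ss = (1358/210)·f/(1−f) ≈ 9.252 mg/L.
Difference ≈ 0.331 − 9.252 ≈ -8.921 mg/L.

-8.9 mg/L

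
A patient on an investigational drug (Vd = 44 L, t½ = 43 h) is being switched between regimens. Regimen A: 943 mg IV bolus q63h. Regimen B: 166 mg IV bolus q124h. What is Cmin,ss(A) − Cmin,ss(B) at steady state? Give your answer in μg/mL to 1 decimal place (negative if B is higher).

11.6 μg/mL

Regimen A: f = (1/2)^(63/43) ≈ 0.3622; Cmin,ss = (943/44)·f/(1−f) ≈ 12.171 μg/mL.
Regimen B: f = (1/2)^(124/43) ≈ 0.1355; Cmin,ss = (166/44)·f/(1−f) ≈ 0.591 μg/mL.
Difference ≈ 12.171 − 0.591 ≈ 11.580 μg/mL.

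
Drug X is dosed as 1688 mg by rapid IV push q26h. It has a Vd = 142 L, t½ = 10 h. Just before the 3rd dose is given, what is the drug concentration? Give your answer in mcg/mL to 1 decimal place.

f = (1/2)^(τ/t½) = (1/2)^(26/10) ≈ 0.1649.
C₀ = D/Vd = 1688/142 ≈ 11.887 mcg/mL.
Before the 3rd dose, 2 doses have been given. Superposition: Cmin = C₀·(f + f²).
≈ 11.887 × (0.1649 + 0.0272) ≈ 11.887 × 0.1921 ≈ 2.283 mcg/mL.

2.3 mcg/mL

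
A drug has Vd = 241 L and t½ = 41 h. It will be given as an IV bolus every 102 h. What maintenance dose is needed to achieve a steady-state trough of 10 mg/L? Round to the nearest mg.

τ/t½ = 102/41 ≈ 2.4878, so f = (1/2)^(102/41) ≈ 0.178277.
Cmin,ss = (D/Vd)·f/(1−f), so D = Cmin,ss·Vd·(1−f)/f.
D = 10 × 241 × (1−f)/f ≈ 10 × 241 × 4.60925 ≈ 11108.29 mg.

11108 mg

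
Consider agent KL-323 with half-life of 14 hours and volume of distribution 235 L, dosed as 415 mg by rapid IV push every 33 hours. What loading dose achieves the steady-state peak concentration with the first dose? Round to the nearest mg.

516 mg

f = (1/2)^(33/14) ≈ 0.195177; accumulation ratio R = 1/(1−f) ≈ 1.24251.
Loading dose to hit Cmax,ss on first dose: D_load = D_maint·R ≈ 415 × 1.24251 ≈ 515.64 mg.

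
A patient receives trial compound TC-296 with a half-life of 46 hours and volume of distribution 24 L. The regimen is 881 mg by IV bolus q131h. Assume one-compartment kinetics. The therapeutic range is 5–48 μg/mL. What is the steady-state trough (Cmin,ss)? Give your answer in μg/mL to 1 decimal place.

Over one 131-h interval, 131/46 ≈ 2.8478 half-lives elapse, leaving f ≈ 0.1389 of each dose.
At steady state, accumulation factor R = 1/(1 − e^(−kτ)) ≈ 1.1613.
Each bolus raises the concentration by D/Vd = 881/24 ≈ 36.708 μg/mL.
Cmax,ss = C₀/(1 − f) ≈ 36.708/0.8611 ≈ 42.629 μg/mL.
One interval later, Cmin,ss = Cmax,ss·e^(−kτ) ≈ 42.629 × 0.1389 ≈ 5.921 μg/mL.
Trough 5.9 μg/mL vs MEC 5 μg/mL: adequate.

5.9 μg/mL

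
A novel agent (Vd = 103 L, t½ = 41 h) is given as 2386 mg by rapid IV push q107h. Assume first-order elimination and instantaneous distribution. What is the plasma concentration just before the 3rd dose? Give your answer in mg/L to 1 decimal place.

4.4 mg/L

f = (1/2)^(τ/t½) = (1/2)^(107/41) ≈ 0.1638.
C₀ = D/Vd = 2386/103 ≈ 23.165 mg/L.
Before the 3rd dose, 2 doses have been given. Superposition: Cmin = C₀·(f + f²).
≈ 23.165 × (0.1638 + 0.0268) ≈ 23.165 × 0.1906 ≈ 4.415 mg/L.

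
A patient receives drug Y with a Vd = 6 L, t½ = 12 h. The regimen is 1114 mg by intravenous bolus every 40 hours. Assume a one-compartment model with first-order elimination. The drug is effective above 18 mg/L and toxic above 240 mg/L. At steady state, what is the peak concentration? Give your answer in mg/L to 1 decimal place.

206.1 mg/L

k = ln2/t½ = ln2/12 ≈ 0.057762 h⁻¹; fraction remaining f = e^(−kτ) = e^(−0.057762×40) ≈ 0.0992.
At steady state, accumulation factor R = 1/(1 − e^(−kτ)) ≈ 1.1101.
Each bolus raises the concentration by D/Vd = 1114/6 ≈ 185.667 mg/L.
Steady-state peak Cmax,ss = C₀·R ≈ 185.667 × 1.1101 ≈ 206.109 mg/L.
Peak 206.1 mg/L vs MTC 240 mg/L: below toxic threshold.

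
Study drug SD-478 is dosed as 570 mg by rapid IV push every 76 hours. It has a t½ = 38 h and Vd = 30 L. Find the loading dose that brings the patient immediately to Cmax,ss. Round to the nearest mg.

f = (1/2)^(76/38) ≈ 0.250000; accumulation ratio R = 1/(1−f) ≈ 1.33333.
Loading dose to hit Cmax,ss on first dose: D_load = D_maint·R ≈ 570 × 1.33333 ≈ 760.00 mg.

760 mg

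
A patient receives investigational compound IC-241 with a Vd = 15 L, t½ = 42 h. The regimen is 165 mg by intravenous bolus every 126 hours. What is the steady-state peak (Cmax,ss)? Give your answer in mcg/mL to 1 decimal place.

τ = 126 h = 3 half-lives, so f = (1/2)^3 = 0.125.
At steady state, R = 1/(1 − 0.125) = 8/7.
Single-dose peak C₀ = D/Vd = 165/15 = 11 mcg/mL.
Steady-state peak Cmax,ss = C₀·R = 11 × 8/7 ≈ 12.571 mcg/mL.

12.6 mcg/mL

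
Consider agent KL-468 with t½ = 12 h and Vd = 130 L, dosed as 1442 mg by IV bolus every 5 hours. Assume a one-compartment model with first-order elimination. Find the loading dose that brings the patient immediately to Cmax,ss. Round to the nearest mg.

5749 mg

f = (1/2)^(5/12) ≈ 0.749154; accumulation ratio R = 1/(1−f) ≈ 3.98651.
Loading dose to hit Cmax,ss on first dose: D_load = D_maint·R ≈ 1442 × 3.98651 ≈ 5748.55 mg.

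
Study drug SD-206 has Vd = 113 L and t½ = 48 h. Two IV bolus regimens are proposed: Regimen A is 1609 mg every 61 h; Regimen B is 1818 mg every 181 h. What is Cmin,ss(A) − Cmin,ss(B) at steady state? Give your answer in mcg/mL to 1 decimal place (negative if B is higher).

Regimen A: f = (1/2)^(61/48) ≈ 0.4144; Cmin,ss = (1609/113)·f/(1−f) ≈ 10.076 mcg/mL.
Regimen B: f = (1/2)^(181/48) ≈ 0.0733; Cmin,ss = (1818/113)·f/(1−f) ≈ 1.273 mcg/mL.
Difference ≈ 10.076 − 1.273 ≈ 8.803 mcg/mL.

8.8 mcg/mL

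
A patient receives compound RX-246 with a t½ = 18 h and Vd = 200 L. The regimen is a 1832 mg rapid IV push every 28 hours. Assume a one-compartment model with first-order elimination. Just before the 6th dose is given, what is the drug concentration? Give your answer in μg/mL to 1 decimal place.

f = (1/2)^(τ/t½) = (1/2)^(28/18) ≈ 0.3402.
C₀ = D/Vd = 1832/200 ≈ 9.160 μg/mL.
Before the 6th dose, 5 doses have been given. Superposition: Cmin = C₀·(f + f² + … + f^5).
≈ 9.160 × (0.3402 + 0.1157 + 0.0394 + 0.0134 + 0.0046) ≈ 9.160 × 0.5133 ≈ 4.702 μg/mL.

4.7 μg/mL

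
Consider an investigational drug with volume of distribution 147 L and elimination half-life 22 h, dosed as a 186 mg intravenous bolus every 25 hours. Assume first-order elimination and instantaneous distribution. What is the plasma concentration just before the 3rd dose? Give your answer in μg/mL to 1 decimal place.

0.8 μg/mL

f = (1/2)^(τ/t½) = (1/2)^(25/22) ≈ 0.4549.
C₀ = D/Vd = 186/147 ≈ 1.265 μg/mL.
Before the 3rd dose, 2 doses have been given. Superposition: Cmin = C₀·(f + f²).
≈ 1.265 × (0.4549 + 0.2069) ≈ 1.265 × 0.6618 ≈ 0.837 μg/mL.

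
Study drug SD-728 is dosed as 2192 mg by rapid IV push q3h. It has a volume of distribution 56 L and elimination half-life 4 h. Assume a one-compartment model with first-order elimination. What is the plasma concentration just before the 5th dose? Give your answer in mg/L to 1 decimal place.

50.2 mg/L

f = (1/2)^(τ/t½) = (1/2)^(3/4) ≈ 0.5946.
C₀ = D/Vd = 2192/56 ≈ 39.143 mg/L.
Before the 5th dose, 4 doses have been given. Superposition: Cmin = C₀·(f + f² + … + f^4).
≈ 39.143 × (0.5946 + 0.3535 + 0.2102 + 0.1250) ≈ 39.143 × 1.2833 ≈ 50.232 mg/L.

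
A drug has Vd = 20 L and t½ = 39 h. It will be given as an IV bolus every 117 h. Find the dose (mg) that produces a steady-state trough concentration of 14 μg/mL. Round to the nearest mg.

1960 mg

τ/t½ = 117/39 ≈ 3, so f = (1/2)^(117/39) ≈ 0.125000.
Cmin,ss = (D/Vd)·f/(1−f), so D = Cmin,ss·Vd·(1−f)/f.
D = 14 × 20 × (1−f)/f ≈ 14 × 20 × 7.00000 ≈ 1960.00 mg.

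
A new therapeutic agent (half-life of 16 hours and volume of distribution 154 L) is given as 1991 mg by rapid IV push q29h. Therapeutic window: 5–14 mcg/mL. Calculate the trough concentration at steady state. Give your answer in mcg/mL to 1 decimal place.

5.1 mcg/mL

τ/t½ = 29/16 ≈ 1.8125, so fraction remaining f = (1/2)^(29/16) ≈ 0.2847.
Single-dose peak C₀ = D/Vd = 1991/154 ≈ 12.929 mcg/mL.
Steady-state trough Cmin,ss = C₀·f/(1−f) ≈ 12.929 × 0.2847/0.7153 ≈ 5.146 mcg/mL.
Trough 5.1 mcg/mL vs MEC 5 mcg/mL: adequate.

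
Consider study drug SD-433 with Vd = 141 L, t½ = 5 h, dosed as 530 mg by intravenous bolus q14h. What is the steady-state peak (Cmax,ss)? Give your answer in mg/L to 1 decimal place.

4.4 mg/L

k = ln2/t½ = ln2/5 ≈ 0.138629 h⁻¹; fraction remaining f = e^(−kτ) = e^(−0.138629×14) ≈ 0.1436.
Accumulation ratio R = 1/(1 − f) ≈ 1/0.8564 ≈ 1.1677.
Single-dose peak C₀ = D/Vd = 530/141 ≈ 3.759 mg/L.
Steady-state peak Cmax,ss = C₀·R ≈ 3.759 × 1.1677 ≈ 4.389 mg/L.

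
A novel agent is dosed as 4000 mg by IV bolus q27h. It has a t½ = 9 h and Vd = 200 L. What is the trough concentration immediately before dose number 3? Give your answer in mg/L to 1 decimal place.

2.8 mg/L

f = (1/2)^(τ/t½) = (1/2)^(27/9) ≈ 0.1250.
C₀ = D/Vd = 4000/200 ≈ 20.000 mg/L.
Before the 3rd dose, 2 doses have been given. Superposition: Cmin = C₀·(f + f²).
≈ 20.000 × (0.1250 + 0.0156) ≈ 20.000 × 0.1406 ≈ 2.812 mg/L.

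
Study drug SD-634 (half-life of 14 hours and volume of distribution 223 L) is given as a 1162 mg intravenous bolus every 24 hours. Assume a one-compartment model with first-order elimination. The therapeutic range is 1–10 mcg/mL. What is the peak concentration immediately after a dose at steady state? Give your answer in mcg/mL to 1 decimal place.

Over one 24-h interval, 24/14 ≈ 1.7143 half-lives elapse, leaving f ≈ 0.3048 of each dose.
At steady state, accumulation factor R = 1/(1 − e^(−kτ)) ≈ 1.4384.
Single-dose peak C₀ = D/Vd = 1162/223 ≈ 5.211 mcg/mL.
Steady-state peak Cmax,ss = C₀·R ≈ 5.211 × 1.4384 ≈ 7.496 mcg/mL.
Peak 7.5 mcg/mL vs MTC 10 mcg/mL: below toxic threshold.

7.5 mcg/mL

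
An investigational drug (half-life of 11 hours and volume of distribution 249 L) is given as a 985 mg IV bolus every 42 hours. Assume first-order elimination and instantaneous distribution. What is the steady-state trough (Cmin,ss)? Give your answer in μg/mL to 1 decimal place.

0.3 μg/mL

Over one 42-h interval, 42/11 ≈ 3.8182 half-lives elapse, leaving f ≈ 0.0709 of each dose.
At steady state, accumulation factor R = 1/(1 − e^(−kτ)) ≈ 1.0763.
Single-dose peak C₀ = D/Vd = 985/249 ≈ 3.956 μg/mL.
Cmax,ss = C₀/(1 − f) ≈ 3.956/0.9291 ≈ 4.258 μg/mL.
One interval later, Cmin,ss = Cmax,ss·e^(−kτ) ≈ 4.258 × 0.0709 ≈ 0.302 μg/mL.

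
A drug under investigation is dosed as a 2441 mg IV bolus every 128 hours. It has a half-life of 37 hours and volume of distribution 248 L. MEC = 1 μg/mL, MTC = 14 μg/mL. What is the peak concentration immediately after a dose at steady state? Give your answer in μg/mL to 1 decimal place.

Over one 128-h interval, 128/37 ≈ 3.4595 half-lives elapse, leaving f ≈ 0.0909 of each dose.
At steady state, accumulation factor R = 1/(1 − e^(−kτ)) ≈ 1.1000.
Each bolus raises the concentration by D/Vd = 2441/248 ≈ 9.843 μg/mL.
Steady-state peak Cmax,ss = C₀·R ≈ 9.843 × 1.1000 ≈ 10.827 μg/mL.
Peak 10.8 μg/mL vs MTC 14 μg/mL: below toxic threshold.

10.8 μg/mL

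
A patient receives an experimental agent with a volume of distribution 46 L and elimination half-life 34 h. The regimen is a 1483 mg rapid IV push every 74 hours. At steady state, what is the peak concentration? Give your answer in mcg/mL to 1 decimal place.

41.4 mcg/mL

τ/t½ = 74/34 ≈ 2.1765, so fraction remaining f = (1/2)^(74/34) ≈ 0.2212.
Accumulation ratio R = 1/(1 − f) ≈ 1/0.7788 ≈ 1.2840.
Single-dose peak C₀ = D/Vd = 1483/46 ≈ 32.239 mcg/mL.
Cmax,ss = C₀/(1 − f) ≈ 32.239/0.7788 ≈ 41.396 mcg/mL.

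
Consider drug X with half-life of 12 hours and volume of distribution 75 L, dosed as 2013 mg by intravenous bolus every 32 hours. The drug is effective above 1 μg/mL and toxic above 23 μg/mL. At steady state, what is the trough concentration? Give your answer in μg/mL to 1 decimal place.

k = ln2/t½ = ln2/12 ≈ 0.057762 h⁻¹; fraction remaining f = e^(−kτ) = e^(−0.057762×32) ≈ 0.1575.
Accumulation ratio R = 1/(1 − f) ≈ 1/0.8425 ≈ 1.1869.
Each bolus raises the concentration by D/Vd = 2013/75 ≈ 26.840 μg/mL.
Cmax,ss = C₀/(1 − f) ≈ 26.840/0.8425 ≈ 31.858 μg/mL.
Steady-state trough Cmin,ss = Cmax,ss·f ≈ 31.858 × 0.1575 ≈ 5.018 μg/mL.
Trough 5.0 μg/mL vs MEC 1 μg/mL: adequate.

5.0 μg/mL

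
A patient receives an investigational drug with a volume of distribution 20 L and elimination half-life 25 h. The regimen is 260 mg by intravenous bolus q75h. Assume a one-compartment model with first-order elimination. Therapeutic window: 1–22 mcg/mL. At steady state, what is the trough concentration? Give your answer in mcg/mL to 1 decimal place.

The dosing interval is 3 half-lives, so f = 2^(−3) = 0.125.
At steady state, R = 1/(1 − 0.125) = 8/7.
Single-dose peak C₀ = D/Vd = 260/20 = 13 mcg/mL.
Steady-state peak Cmax,ss = C₀·R = 13 × 8/7 ≈ 14.857 mcg/mL.
Steady-state trough Cmin,ss = Cmax,ss·f ≈ 14.857 × 0.125 ≈ 1.857 mcg/mL.
Trough 1.9 mcg/mL vs MEC 1 mcg/mL: adequate.

1.9 mcg/mL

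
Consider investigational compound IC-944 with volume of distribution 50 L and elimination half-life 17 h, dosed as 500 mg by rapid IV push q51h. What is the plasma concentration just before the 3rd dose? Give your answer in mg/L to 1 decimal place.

f = (1/2)^(τ/t½) = (1/2)^(51/17) ≈ 0.1250.
C₀ = D/Vd = 500/50 ≈ 10.000 mg/L.
Before the 3rd dose, 2 doses have been given. Superposition: Cmin = C₀·(f + f²).
≈ 10.000 × (0.1250 + 0.0156) ≈ 10.000 × 0.1406 ≈ 1.406 mg/L.

1.4 mg/L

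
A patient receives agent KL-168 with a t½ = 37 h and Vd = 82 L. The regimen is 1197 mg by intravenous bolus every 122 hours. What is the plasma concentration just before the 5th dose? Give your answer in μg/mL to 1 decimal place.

1.7 μg/mL

f = (1/2)^(τ/t½) = (1/2)^(122/37) ≈ 0.1017.
C₀ = D/Vd = 1197/82 ≈ 14.598 μg/mL.
Before the 5th dose, 4 doses have been given. Superposition: Cmin = C₀·(f + f² + … + f^4).
≈ 14.598 × (0.1017 + 0.0103 + 0.0011 + 0.0001) ≈ 14.598 × 0.1132 ≈ 1.652 μg/mL.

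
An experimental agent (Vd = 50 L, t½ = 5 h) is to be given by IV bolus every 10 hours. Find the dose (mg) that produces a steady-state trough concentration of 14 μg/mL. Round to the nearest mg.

τ/t½ = 10/5 ≈ 2, so f = (1/2)^(10/5) ≈ 0.250000.
Cmin,ss = (D/Vd)·f/(1−f), so D = Cmin,ss·Vd·(1−f)/f.
D = 14 × 50 × (1−f)/f ≈ 14 × 50 × 3.00000 ≈ 2100.00 mg.

2100 mg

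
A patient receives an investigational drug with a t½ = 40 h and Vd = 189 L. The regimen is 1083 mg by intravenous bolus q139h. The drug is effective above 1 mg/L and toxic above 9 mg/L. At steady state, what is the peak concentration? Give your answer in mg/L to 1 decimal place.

Over one 139-h interval, 139/40 ≈ 3.475 half-lives elapse, leaving f ≈ 0.0899 of each dose.
At steady state, accumulation factor R = 1/(1 − e^(−kτ)) ≈ 1.0988.
Single-dose peak C₀ = D/Vd = 1083/189 ≈ 5.730 mg/L.
Steady-state peak Cmax,ss = C₀·R ≈ 5.730 × 1.0988 ≈ 6.296 mg/L.
Peak 6.3 mg/L vs MTC 9 mg/L: below toxic threshold.

6.3 mg/L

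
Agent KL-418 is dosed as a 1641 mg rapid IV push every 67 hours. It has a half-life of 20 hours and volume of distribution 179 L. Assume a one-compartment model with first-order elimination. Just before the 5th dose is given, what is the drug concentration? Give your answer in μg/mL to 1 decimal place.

1.0 μg/mL

f = (1/2)^(τ/t½) = (1/2)^(67/20) ≈ 0.0981.
C₀ = D/Vd = 1641/179 ≈ 9.168 μg/mL.
Before the 5th dose, 4 doses have been given. Superposition: Cmin = C₀·(f + f² + … + f^4).
≈ 9.168 × (0.0981 + 0.0096 + 0.0009 + 0.0001) ≈ 9.168 × 0.1087 ≈ 0.997 μg/mL.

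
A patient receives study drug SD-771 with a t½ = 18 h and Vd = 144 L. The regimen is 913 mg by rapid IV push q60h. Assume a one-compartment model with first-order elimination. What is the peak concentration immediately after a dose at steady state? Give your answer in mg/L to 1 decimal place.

τ/t½ = 60/18 ≈ 3.3333, so fraction remaining f = (1/2)^(60/18) ≈ 0.0992.
Accumulation ratio R = 1/(1 − f) ≈ 1/0.9008 ≈ 1.1101.
Single-dose peak C₀ = D/Vd = 913/144 ≈ 6.340 mg/L.
Cmax,ss = C₀/(1 − f) ≈ 6.340/0.9008 ≈ 7.038 mg/L.

7.0 mg/L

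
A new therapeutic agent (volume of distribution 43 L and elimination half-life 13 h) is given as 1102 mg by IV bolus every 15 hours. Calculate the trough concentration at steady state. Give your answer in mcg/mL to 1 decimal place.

20.9 mcg/mL

Over one 15-h interval, 15/13 ≈ 1.1538 half-lives elapse, leaving f ≈ 0.4494 of each dose.
At steady state, accumulation factor R = 1/(1 − e^(−kτ)) ≈ 1.8162.
Each bolus raises the concentration by D/Vd = 1102/43 ≈ 25.628 mcg/mL.
Cmax,ss = C₀/(1 − f) ≈ 25.628/0.5506 ≈ 46.546 mcg/mL.
Steady-state trough Cmin,ss = Cmax,ss·f ≈ 46.546 × 0.4494 ≈ 20.918 mcg/mL.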